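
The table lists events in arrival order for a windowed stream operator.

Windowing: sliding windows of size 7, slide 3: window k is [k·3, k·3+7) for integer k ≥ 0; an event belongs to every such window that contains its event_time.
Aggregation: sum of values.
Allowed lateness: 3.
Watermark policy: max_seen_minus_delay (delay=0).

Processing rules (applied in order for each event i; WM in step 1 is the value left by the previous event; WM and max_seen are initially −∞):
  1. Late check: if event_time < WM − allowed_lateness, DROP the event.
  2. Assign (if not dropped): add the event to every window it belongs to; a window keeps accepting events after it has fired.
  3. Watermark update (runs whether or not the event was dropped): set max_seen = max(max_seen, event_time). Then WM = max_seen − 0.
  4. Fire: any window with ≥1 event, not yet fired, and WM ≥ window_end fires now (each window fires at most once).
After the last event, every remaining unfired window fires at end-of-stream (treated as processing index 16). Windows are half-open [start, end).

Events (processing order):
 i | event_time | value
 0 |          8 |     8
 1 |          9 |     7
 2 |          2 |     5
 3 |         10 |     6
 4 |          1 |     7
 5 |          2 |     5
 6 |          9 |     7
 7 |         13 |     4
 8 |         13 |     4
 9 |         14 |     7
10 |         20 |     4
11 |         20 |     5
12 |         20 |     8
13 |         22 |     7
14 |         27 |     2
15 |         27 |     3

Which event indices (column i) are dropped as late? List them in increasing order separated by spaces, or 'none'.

i=0 t=8 v=8: → [6,13),[3,10); WM=8
i=1 t=9 v=7: → [9,16),[6,13),[3,10); WM=9
i=2 t=2 v=5: DROP (t<9-3); WM=9
i=3 t=10 v=6: → [9,16),[6,13); WM=10; [3,10) fires=15
i=4 t=1 v=7: DROP (t<10-3); WM=10
i=5 t=2 v=5: DROP (t<10-3); WM=10
i=6 t=9 v=7: → [9,16),[6,13),[3,10); WM=10
i=7 t=13 v=4: → [12,19),[9,16); WM=13; [6,13) fires=28
i=8 t=13 v=4: → [12,19),[9,16); WM=13
i=9 t=14 v=7: → [12,19),[9,16); WM=14
i=10 t=20 v=4: → [18,25),[15,22); WM=20; [9,16) fires=35 [12,19) fires=15
i=11 t=20 v=5: → [18,25),[15,22); WM=20
i=12 t=20 v=8: → [18,25),[15,22); WM=20
i=13 t=22 v=7: → [21,28),[18,25); WM=22; [15,22) fires=17
i=14 t=27 v=2: → [27,34),[24,31),[21,28); WM=27; [18,25) fires=24
i=15 t=27 v=3: → [27,34),[24,31),[21,28); WM=27

2 4 5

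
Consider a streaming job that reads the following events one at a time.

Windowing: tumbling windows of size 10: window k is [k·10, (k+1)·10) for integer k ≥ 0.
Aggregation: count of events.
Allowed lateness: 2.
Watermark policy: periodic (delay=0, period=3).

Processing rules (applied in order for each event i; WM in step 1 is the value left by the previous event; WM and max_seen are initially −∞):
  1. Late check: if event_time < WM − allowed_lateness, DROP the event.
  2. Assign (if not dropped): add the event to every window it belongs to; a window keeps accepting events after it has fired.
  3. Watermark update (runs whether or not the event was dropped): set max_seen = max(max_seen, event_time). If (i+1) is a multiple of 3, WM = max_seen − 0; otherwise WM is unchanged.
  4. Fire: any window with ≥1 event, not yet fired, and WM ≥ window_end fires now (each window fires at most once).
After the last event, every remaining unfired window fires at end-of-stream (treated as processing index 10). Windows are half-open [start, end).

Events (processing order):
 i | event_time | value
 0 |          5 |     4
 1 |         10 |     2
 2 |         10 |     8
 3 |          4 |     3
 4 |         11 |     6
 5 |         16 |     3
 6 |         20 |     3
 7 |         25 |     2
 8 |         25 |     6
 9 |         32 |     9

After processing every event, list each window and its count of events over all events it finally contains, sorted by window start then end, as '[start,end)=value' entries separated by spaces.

i=0 t=5 v=4: → [0,10); WM=−∞
i=1 t=10 v=2: → [10,20); WM=−∞
i=2 t=10 v=8: → [10,20); WM=10; [0,10) fires=1
i=3 t=4 v=3: DROP (t<10-2); WM=10
i=4 t=11 v=6: → [10,20); WM=10
i=5 t=16 v=3: → [10,20); WM=16
i=6 t=20 v=3: → [20,30); WM=16
i=7 t=25 v=2: → [20,30); WM=16
i=8 t=25 v=6: → [20,30); WM=25; [10,20) fires=4
i=9 t=32 v=9: → [30,40); WM=25

[0,10)=1 [10,20)=4 [20,30)=3 [30,40)=1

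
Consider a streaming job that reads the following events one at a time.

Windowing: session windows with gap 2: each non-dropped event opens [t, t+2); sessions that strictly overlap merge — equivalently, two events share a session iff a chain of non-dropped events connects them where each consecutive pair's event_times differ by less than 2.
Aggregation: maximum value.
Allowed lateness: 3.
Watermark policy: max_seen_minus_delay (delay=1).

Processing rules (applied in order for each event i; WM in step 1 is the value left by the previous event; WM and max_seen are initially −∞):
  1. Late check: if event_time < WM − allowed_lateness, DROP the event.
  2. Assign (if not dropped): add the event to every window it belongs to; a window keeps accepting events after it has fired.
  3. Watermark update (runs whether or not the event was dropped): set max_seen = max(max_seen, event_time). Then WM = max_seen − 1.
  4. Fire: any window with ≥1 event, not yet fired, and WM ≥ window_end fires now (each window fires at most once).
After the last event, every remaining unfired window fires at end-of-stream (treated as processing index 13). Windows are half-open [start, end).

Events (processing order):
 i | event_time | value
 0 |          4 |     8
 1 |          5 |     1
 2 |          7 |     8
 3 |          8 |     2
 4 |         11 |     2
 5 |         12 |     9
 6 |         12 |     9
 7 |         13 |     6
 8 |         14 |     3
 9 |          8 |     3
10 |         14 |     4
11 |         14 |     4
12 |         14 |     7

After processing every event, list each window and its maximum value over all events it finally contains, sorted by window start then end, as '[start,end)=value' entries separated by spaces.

[4,7)=8 [7,10)=8 [11,16)=9

i=0 t=4 v=8: → [4,6); WM=3
i=1 t=5 v=1: → [4,7); WM=4
i=2 t=7 v=8: → [7,9); WM=6
i=3 t=8 v=2: → [7,10); WM=7
i=4 t=11 v=2: → [11,13); WM=10
i=5 t=12 v=9: → [11,14); WM=11
i=6 t=12 v=9: → [11,14); WM=11
i=7 t=13 v=6: → [11,15); WM=12
i=8 t=14 v=3: → [11,16); WM=13
i=9 t=8 v=3: DROP (t<13-3); WM=13
i=10 t=14 v=4: → [11,16); WM=13
i=11 t=14 v=4: → [11,16); WM=13
i=12 t=14 v=7: → [11,16); WM=13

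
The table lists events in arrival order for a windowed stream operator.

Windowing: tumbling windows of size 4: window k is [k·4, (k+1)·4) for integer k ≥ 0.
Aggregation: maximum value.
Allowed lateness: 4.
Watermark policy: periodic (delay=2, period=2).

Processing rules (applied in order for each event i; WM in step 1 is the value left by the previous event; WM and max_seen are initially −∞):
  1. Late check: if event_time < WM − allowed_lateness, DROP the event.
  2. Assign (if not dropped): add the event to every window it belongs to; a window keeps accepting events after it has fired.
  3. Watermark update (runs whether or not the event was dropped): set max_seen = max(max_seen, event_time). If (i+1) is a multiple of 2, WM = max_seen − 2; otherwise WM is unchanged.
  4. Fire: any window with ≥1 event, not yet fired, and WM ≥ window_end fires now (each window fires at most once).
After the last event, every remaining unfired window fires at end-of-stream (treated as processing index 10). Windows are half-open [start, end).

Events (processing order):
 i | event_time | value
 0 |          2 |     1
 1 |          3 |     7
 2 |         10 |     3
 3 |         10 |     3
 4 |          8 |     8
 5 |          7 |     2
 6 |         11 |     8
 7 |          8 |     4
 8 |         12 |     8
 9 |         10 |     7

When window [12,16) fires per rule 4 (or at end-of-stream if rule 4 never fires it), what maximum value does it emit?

i=0 t=2 v=1: → [0,4); WM=−∞
i=1 t=3 v=7: → [0,4); WM=1
i=2 t=10 v=3: → [8,12); WM=1
i=3 t=10 v=3: → [8,12); WM=8; [0,4) fires=7
i=4 t=8 v=8: → [8,12); WM=8
i=5 t=7 v=2: → [4,8); WM=8; [4,8) fires=2
i=6 t=11 v=8: → [8,12); WM=8
i=7 t=8 v=4: → [8,12); WM=9
i=8 t=12 v=8: → [12,16); WM=9
i=9 t=10 v=7: → [8,12); WM=10

8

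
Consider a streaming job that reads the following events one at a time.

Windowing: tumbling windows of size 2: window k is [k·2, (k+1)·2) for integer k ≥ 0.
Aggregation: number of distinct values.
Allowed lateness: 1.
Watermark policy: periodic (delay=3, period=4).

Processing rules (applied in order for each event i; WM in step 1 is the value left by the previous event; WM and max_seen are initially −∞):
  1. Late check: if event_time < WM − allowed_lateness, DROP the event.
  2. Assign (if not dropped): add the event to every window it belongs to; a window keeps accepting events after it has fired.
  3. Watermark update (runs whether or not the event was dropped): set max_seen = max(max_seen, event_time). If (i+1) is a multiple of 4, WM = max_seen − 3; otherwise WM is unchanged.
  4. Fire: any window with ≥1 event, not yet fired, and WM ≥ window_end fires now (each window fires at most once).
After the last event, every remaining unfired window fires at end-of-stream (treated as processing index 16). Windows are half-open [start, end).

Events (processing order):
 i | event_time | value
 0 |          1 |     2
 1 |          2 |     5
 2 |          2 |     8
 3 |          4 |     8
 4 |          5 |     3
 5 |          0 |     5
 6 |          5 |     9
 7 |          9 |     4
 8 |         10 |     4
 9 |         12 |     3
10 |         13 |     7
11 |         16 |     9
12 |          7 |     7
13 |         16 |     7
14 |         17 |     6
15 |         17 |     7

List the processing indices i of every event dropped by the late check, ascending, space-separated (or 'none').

12

i=0 t=1 v=2: → [0,2); WM=−∞
i=1 t=2 v=5: → [2,4); WM=−∞
i=2 t=2 v=8: → [2,4); WM=−∞
i=3 t=4 v=8: → [4,6); WM=1
i=4 t=5 v=3: → [4,6); WM=1
i=5 t=0 v=5: → [0,2); WM=1
i=6 t=5 v=9: → [4,6); WM=1
i=7 t=9 v=4: → [8,10); WM=6; [0,2) fires=2 [2,4) fires=2 [4,6) fires=3
i=8 t=10 v=4: → [10,12); WM=6
i=9 t=12 v=3: → [12,14); WM=6
i=10 t=13 v=7: → [12,14); WM=6
i=11 t=16 v=9: → [16,18); WM=13; [8,10) fires=1 [10,12) fires=1
i=12 t=7 v=7: DROP (t<13-1); WM=13
i=13 t=16 v=7: → [16,18); WM=13
i=14 t=17 v=6: → [16,18); WM=13
i=15 t=17 v=7: → [16,18); WM=14; [12,14) fires=2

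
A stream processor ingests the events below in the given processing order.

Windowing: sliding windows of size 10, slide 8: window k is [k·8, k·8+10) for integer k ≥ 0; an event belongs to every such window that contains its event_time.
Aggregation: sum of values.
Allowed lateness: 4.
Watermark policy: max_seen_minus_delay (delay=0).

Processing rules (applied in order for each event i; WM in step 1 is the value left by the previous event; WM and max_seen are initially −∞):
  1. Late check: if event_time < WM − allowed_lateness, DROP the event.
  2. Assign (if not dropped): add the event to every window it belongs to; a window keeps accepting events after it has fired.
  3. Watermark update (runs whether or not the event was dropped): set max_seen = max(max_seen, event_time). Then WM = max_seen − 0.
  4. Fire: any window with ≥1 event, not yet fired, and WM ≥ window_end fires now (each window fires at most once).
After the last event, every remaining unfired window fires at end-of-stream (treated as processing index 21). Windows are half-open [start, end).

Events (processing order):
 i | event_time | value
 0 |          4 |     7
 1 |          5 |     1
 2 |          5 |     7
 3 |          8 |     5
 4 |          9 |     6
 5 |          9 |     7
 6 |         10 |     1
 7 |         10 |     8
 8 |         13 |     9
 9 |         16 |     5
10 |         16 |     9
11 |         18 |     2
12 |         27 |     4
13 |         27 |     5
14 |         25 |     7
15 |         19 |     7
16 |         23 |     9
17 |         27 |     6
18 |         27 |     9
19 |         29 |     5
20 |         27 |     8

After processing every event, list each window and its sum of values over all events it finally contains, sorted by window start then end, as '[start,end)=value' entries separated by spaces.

i=0 t=4 v=7: → [0,10); WM=4
i=1 t=5 v=1: → [0,10); WM=5
i=2 t=5 v=7: → [0,10); WM=5
i=3 t=8 v=5: → [8,18),[0,10); WM=8
i=4 t=9 v=6: → [8,18),[0,10); WM=9
i=5 t=9 v=7: → [8,18),[0,10); WM=9
i=6 t=10 v=1: → [8,18); WM=10; [0,10) fires=33
i=7 t=10 v=8: → [8,18); WM=10
i=8 t=13 v=9: → [8,18); WM=13
i=9 t=16 v=5: → [16,26),[8,18); WM=16
i=10 t=16 v=9: → [16,26),[8,18); WM=16
i=11 t=18 v=2: → [16,26); WM=18; [8,18) fires=50
i=12 t=27 v=4: → [24,34); WM=27; [16,26) fires=16
i=13 t=27 v=5: → [24,34); WM=27
i=14 t=25 v=7: → [24,34),[16,26); WM=27
i=15 t=19 v=7: DROP (t<27-4); WM=27
i=16 t=23 v=9: → [16,26); WM=27
i=17 t=27 v=6: → [24,34); WM=27
i=18 t=27 v=9: → [24,34); WM=27
i=19 t=29 v=5: → [24,34); WM=29
i=20 t=27 v=8: → [24,34); WM=29

[0,10)=33 [8,18)=50 [16,26)=32 [24,34)=44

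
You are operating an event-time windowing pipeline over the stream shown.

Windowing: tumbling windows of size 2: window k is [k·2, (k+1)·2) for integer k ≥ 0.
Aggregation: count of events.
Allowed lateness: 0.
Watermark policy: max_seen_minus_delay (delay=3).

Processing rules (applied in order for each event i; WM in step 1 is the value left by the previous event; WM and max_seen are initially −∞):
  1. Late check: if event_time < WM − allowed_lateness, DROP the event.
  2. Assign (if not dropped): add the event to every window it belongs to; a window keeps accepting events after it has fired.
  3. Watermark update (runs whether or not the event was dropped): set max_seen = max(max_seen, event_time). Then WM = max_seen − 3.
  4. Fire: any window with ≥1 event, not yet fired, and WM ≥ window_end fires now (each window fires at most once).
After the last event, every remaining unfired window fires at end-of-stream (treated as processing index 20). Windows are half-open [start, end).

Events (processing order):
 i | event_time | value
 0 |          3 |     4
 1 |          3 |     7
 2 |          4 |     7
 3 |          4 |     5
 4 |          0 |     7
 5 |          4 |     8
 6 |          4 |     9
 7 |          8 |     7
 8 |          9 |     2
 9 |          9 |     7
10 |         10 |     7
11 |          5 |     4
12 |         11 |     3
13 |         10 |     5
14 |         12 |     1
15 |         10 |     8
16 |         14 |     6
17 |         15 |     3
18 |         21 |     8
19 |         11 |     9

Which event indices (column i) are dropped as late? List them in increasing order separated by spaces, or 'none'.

i=0 t=3 v=4: → [2,4); WM=0
i=1 t=3 v=7: → [2,4); WM=0
i=2 t=4 v=7: → [4,6); WM=1
i=3 t=4 v=5: → [4,6); WM=1
i=4 t=0 v=7: DROP (t<1-0); WM=1
i=5 t=4 v=8: → [4,6); WM=1
i=6 t=4 v=9: → [4,6); WM=1
i=7 t=8 v=7: → [8,10); WM=5; [2,4) fires=2
i=8 t=9 v=2: → [8,10); WM=6; [4,6) fires=4
i=9 t=9 v=7: → [8,10); WM=6
i=10 t=10 v=7: → [10,12); WM=7
i=11 t=5 v=4: DROP (t<7-0); WM=7
i=12 t=11 v=3: → [10,12); WM=8
i=13 t=10 v=5: → [10,12); WM=8
i=14 t=12 v=1: → [12,14); WM=9
i=15 t=10 v=8: → [10,12); WM=9
i=16 t=14 v=6: → [14,16); WM=11; [8,10) fires=3
i=17 t=15 v=3: → [14,16); WM=12; [10,12) fires=4
i=18 t=21 v=8: → [20,22); WM=18; [12,14) fires=1 [14,16) fires=2
i=19 t=11 v=9: DROP (t<18-0); WM=18

4 11 19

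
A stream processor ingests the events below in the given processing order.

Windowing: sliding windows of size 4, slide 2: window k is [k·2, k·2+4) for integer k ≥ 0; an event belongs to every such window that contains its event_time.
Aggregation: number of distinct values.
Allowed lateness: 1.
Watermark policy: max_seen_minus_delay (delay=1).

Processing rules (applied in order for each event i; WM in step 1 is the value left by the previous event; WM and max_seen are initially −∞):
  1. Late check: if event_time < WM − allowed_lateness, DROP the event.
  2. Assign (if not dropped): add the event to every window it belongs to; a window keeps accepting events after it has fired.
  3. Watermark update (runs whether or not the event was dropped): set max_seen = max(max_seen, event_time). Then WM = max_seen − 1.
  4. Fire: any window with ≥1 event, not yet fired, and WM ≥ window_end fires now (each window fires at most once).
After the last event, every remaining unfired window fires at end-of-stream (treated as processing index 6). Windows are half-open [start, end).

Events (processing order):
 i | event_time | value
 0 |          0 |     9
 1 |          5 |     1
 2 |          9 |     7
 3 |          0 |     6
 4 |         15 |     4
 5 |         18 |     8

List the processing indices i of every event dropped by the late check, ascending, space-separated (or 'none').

3

i=0 t=0 v=9: → [0,4); WM=-1
i=1 t=5 v=1: → [4,8),[2,6); WM=4; [0,4) fires=1
i=2 t=9 v=7: → [8,12),[6,10); WM=8; [2,6) fires=1 [4,8) fires=1
i=3 t=0 v=6: DROP (t<8-1); WM=8
i=4 t=15 v=4: → [14,18),[12,16); WM=14; [6,10) fires=1 [8,12) fires=1
i=5 t=18 v=8: → [18,22),[16,20); WM=17; [12,16) fires=1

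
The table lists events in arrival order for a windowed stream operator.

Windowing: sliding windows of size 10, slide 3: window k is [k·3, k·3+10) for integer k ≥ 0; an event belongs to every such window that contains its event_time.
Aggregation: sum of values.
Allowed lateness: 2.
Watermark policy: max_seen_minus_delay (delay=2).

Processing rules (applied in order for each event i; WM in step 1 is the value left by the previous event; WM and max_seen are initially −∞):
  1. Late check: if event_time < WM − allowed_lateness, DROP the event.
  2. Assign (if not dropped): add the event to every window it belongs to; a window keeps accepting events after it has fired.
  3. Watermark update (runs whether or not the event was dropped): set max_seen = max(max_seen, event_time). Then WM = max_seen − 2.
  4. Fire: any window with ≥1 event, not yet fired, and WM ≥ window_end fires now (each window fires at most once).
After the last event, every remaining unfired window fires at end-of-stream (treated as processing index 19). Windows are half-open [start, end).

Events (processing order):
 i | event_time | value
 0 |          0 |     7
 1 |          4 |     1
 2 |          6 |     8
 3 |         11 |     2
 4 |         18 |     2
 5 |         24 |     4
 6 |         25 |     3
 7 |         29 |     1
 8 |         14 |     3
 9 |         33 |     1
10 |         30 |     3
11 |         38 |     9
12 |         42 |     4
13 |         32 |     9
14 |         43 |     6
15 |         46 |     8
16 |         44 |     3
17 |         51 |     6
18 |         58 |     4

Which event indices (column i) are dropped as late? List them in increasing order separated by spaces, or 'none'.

8 13

i=0 t=0 v=7: → [0,10); WM=-2
i=1 t=4 v=1: → [3,13),[0,10); WM=2
i=2 t=6 v=8: → [6,16),[3,13),[0,10); WM=4
i=3 t=11 v=2: → [9,19),[6,16),[3,13); WM=9
i=4 t=18 v=2: → [18,28),[15,25),[12,22),[9,19); WM=16; [0,10) fires=16 [3,13) fires=11 [6,16) fires=10
i=5 t=24 v=4: → [24,34),[21,31),[18,28),[15,25); WM=22; [9,19) fires=4 [12,22) fires=2
i=6 t=25 v=3: → [24,34),[21,31),[18,28); WM=23
i=7 t=29 v=1: → [27,37),[24,34),[21,31); WM=27; [15,25) fires=6
i=8 t=14 v=3: DROP (t<27-2); WM=27
i=9 t=33 v=1: → [33,43),[30,40),[27,37),[24,34); WM=31; [18,28) fires=9 [21,31) fires=8
i=10 t=30 v=3: → [30,40),[27,37),[24,34),[21,31); WM=31
i=11 t=38 v=9: → [36,46),[33,43),[30,40); WM=36; [24,34) fires=12
i=12 t=42 v=4: → [42,52),[39,49),[36,46),[33,43); WM=40; [27,37) fires=5 [30,40) fires=13
i=13 t=32 v=9: DROP (t<40-2); WM=40
i=14 t=43 v=6: → [42,52),[39,49),[36,46); WM=41
i=15 t=46 v=8: → [45,55),[42,52),[39,49); WM=44; [33,43) fires=14
i=16 t=44 v=3: → [42,52),[39,49),[36,46); WM=44
i=17 t=51 v=6: → [51,61),[48,58),[45,55),[42,52); WM=49; [36,46) fires=22 [39,49) fires=21
i=18 t=58 v=4: → [57,67),[54,64),[51,61); WM=56; [42,52) fires=27 [45,55) fires=14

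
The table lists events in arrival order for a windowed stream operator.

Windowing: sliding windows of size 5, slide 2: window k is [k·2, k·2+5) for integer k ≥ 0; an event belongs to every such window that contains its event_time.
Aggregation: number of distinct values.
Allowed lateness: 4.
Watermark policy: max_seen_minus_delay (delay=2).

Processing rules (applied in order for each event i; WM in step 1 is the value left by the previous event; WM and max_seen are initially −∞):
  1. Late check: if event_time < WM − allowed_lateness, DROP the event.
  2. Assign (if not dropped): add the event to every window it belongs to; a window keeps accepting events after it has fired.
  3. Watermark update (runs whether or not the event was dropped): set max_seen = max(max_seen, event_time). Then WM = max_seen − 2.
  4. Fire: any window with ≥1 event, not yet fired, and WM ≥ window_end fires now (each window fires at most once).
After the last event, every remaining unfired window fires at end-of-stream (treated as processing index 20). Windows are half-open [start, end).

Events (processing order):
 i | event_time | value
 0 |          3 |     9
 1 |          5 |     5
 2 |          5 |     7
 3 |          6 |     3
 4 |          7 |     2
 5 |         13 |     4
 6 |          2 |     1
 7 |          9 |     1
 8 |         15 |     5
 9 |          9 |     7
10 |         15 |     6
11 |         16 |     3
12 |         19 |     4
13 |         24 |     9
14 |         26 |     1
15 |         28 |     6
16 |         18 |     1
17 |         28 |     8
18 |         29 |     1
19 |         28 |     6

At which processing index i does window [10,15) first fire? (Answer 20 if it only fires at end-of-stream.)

12

i=0 t=3 v=9: → [2,7),[0,5); WM=1
i=1 t=5 v=5: → [4,9),[2,7); WM=3
i=2 t=5 v=7: → [4,9),[2,7); WM=3
i=3 t=6 v=3: → [6,11),[4,9),[2,7); WM=4
i=4 t=7 v=2: → [6,11),[4,9); WM=5; [0,5) fires=1
i=5 t=13 v=4: → [12,17),[10,15); WM=11; [2,7) fires=4 [4,9) fires=4 [6,11) fires=2
i=6 t=2 v=1: DROP (t<11-4); WM=11
i=7 t=9 v=1: → [8,13),[6,11); WM=11
i=8 t=15 v=5: → [14,19),[12,17); WM=13; [8,13) fires=1
i=9 t=9 v=7: → [8,13),[6,11); WM=13
i=10 t=15 v=6: → [14,19),[12,17); WM=13
i=11 t=16 v=3: → [16,21),[14,19),[12,17); WM=14
i=12 t=19 v=4: → [18,23),[16,21); WM=17; [10,15) fires=1 [12,17) fires=4
i=13 t=24 v=9: → [24,29),[22,27),[20,25); WM=22; [14,19) fires=3 [16,21) fires=2
i=14 t=26 v=1: → [26,31),[24,29),[22,27); WM=24; [18,23) fires=1
i=15 t=28 v=6: → [28,33),[26,31),[24,29); WM=26; [20,25) fires=1
i=16 t=18 v=1: DROP (t<26-4); WM=26
i=17 t=28 v=8: → [28,33),[26,31),[24,29); WM=26
i=18 t=29 v=1: → [28,33),[26,31); WM=27; [22,27) fires=2
i=19 t=28 v=6: → [28,33),[26,31),[24,29); WM=27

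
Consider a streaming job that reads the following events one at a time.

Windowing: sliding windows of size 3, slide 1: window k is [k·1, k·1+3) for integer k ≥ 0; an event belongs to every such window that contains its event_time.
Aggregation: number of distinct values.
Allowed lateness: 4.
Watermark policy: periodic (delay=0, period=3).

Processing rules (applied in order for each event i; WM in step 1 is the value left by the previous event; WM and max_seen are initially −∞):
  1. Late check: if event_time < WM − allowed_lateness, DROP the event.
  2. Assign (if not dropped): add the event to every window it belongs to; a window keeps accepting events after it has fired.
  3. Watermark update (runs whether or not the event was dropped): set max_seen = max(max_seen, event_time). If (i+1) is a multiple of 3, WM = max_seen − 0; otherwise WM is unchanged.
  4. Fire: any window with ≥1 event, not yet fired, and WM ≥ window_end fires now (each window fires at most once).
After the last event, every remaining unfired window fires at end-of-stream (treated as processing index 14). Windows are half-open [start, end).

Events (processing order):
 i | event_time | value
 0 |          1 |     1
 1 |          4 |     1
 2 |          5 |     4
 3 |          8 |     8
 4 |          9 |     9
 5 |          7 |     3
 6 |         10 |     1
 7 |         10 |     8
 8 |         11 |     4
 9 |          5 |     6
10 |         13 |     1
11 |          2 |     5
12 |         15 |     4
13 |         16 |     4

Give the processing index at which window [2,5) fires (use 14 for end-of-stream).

2

i=0 t=1 v=1: → [1,4),[0,3); WM=−∞
i=1 t=4 v=1: → [4,7),[3,6),[2,5); WM=−∞
i=2 t=5 v=4: → [5,8),[4,7),[3,6); WM=5; [0,3) fires=1 [1,4) fires=1 [2,5) fires=1
i=3 t=8 v=8: → [8,11),[7,10),[6,9); WM=5
i=4 t=9 v=9: → [9,12),[8,11),[7,10); WM=5
i=5 t=7 v=3: → [7,10),[6,9),[5,8); WM=9; [3,6) fires=2 [4,7) fires=2 [5,8) fires=2 [6,9) fires=2
i=6 t=10 v=1: → [10,13),[9,12),[8,11); WM=9
i=7 t=10 v=8: → [10,13),[9,12),[8,11); WM=9
i=8 t=11 v=4: → [11,14),[10,13),[9,12); WM=11; [7,10) fires=3 [8,11) fires=3
i=9 t=5 v=6: DROP (t<11-4); WM=11
i=10 t=13 v=1: → [13,16),[12,15),[11,14); WM=11
i=11 t=2 v=5: DROP (t<11-4); WM=13; [9,12) fires=4 [10,13) fires=3
i=12 t=15 v=4: → [15,18),[14,17),[13,16); WM=13
i=13 t=16 v=4: → [16,19),[15,18),[14,17); WM=13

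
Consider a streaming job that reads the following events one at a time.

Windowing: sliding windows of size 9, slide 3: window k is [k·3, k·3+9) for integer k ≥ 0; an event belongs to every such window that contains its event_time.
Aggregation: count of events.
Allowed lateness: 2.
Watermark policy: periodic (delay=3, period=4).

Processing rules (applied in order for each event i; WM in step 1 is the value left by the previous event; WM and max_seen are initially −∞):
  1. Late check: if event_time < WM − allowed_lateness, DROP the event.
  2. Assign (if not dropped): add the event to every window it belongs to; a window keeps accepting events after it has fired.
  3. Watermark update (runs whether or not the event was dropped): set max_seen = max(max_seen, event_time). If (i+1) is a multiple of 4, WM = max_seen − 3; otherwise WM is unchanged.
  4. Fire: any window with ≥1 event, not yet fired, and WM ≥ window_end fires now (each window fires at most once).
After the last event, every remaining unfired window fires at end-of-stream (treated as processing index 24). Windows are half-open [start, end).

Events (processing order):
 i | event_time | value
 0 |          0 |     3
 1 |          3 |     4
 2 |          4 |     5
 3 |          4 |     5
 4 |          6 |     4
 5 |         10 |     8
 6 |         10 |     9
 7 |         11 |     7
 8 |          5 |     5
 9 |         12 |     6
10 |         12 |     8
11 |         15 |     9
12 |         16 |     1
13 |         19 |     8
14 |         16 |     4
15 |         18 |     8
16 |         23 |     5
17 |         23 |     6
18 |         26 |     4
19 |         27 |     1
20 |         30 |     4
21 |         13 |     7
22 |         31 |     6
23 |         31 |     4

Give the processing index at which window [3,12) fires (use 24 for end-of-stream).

11

i=0 t=0 v=3: → [0,9); WM=−∞
i=1 t=3 v=4: → [3,12),[0,9); WM=−∞
i=2 t=4 v=5: → [3,12),[0,9); WM=−∞
i=3 t=4 v=5: → [3,12),[0,9); WM=1
i=4 t=6 v=4: → [6,15),[3,12),[0,9); WM=1
i=5 t=10 v=8: → [9,18),[6,15),[3,12); WM=1
i=6 t=10 v=9: → [9,18),[6,15),[3,12); WM=1
i=7 t=11 v=7: → [9,18),[6,15),[3,12); WM=8
i=8 t=5 v=5: DROP (t<8-2); WM=8
i=9 t=12 v=6: → [12,21),[9,18),[6,15); WM=8
i=10 t=12 v=8: → [12,21),[9,18),[6,15); WM=8
i=11 t=15 v=9: → [15,24),[12,21),[9,18); WM=12; [0,9) fires=5 [3,12) fires=7
i=12 t=16 v=1: → [15,24),[12,21),[9,18); WM=12
i=13 t=19 v=8: → [18,27),[15,24),[12,21); WM=12
i=14 t=16 v=4: → [15,24),[12,21),[9,18); WM=12
i=15 t=18 v=8: → [18,27),[15,24),[12,21); WM=16; [6,15) fires=6
i=16 t=23 v=5: → [21,30),[18,27),[15,24); WM=16
i=17 t=23 v=6: → [21,30),[18,27),[15,24); WM=16
i=18 t=26 v=4: → [24,33),[21,30),[18,27); WM=16
i=19 t=27 v=1: → [27,36),[24,33),[21,30); WM=24; [9,18) fires=8 [12,21) fires=7 [15,24) fires=7
i=20 t=30 v=4: → [30,39),[27,36),[24,33); WM=24
i=21 t=13 v=7: DROP (t<24-2); WM=24
i=22 t=31 v=6: → [30,39),[27,36),[24,33); WM=24
i=23 t=31 v=4: → [30,39),[27,36),[24,33); WM=28; [18,27) fires=5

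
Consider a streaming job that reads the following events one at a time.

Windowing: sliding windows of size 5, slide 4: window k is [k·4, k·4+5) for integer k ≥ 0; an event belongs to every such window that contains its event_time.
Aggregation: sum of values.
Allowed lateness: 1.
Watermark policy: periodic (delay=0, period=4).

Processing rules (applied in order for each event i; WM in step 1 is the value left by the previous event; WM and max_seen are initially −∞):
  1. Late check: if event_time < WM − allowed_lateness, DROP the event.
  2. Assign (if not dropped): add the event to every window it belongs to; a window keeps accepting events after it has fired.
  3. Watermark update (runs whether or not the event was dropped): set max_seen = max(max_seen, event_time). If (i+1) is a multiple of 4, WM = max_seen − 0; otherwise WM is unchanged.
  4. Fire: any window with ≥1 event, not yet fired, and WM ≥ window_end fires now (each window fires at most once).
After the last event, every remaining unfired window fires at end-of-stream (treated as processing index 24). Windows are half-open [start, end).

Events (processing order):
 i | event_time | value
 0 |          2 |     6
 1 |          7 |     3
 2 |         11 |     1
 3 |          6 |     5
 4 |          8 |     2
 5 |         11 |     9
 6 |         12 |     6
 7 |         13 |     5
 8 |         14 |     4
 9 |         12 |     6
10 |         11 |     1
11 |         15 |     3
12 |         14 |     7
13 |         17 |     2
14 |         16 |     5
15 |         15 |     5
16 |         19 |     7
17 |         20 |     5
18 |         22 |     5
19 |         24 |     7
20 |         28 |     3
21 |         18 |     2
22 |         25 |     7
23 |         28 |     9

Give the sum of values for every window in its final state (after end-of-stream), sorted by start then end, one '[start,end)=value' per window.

[0,5)=6 [4,9)=8 [8,13)=22 [12,17)=41 [16,21)=19 [20,25)=17 [24,29)=26 [28,33)=12

i=0 t=2 v=6: → [0,5); WM=−∞
i=1 t=7 v=3: → [4,9); WM=−∞
i=2 t=11 v=1: → [8,13); WM=−∞
i=3 t=6 v=5: → [4,9); WM=11; [0,5) fires=6 [4,9) fires=8
i=4 t=8 v=2: DROP (t<11-1); WM=11
i=5 t=11 v=9: → [8,13); WM=11
i=6 t=12 v=6: → [12,17),[8,13); WM=11
i=7 t=13 v=5: → [12,17); WM=13; [8,13) fires=16
i=8 t=14 v=4: → [12,17); WM=13
i=9 t=12 v=6: → [12,17),[8,13); WM=13
i=10 t=11 v=1: DROP (t<13-1); WM=13
i=11 t=15 v=3: → [12,17); WM=15
i=12 t=14 v=7: → [12,17); WM=15
i=13 t=17 v=2: → [16,21); WM=15
i=14 t=16 v=5: → [16,21),[12,17); WM=15
i=15 t=15 v=5: → [12,17); WM=17; [12,17) fires=41
i=16 t=19 v=7: → [16,21); WM=17
i=17 t=20 v=5: → [20,25),[16,21); WM=17
i=18 t=22 v=5: → [20,25); WM=17
i=19 t=24 v=7: → [24,29),[20,25); WM=24; [16,21) fires=19
i=20 t=28 v=3: → [28,33),[24,29); WM=24
i=21 t=18 v=2: DROP (t<24-1); WM=24
i=22 t=25 v=7: → [24,29); WM=24
i=23 t=28 v=9: → [28,33),[24,29); WM=28; [20,25) fires=17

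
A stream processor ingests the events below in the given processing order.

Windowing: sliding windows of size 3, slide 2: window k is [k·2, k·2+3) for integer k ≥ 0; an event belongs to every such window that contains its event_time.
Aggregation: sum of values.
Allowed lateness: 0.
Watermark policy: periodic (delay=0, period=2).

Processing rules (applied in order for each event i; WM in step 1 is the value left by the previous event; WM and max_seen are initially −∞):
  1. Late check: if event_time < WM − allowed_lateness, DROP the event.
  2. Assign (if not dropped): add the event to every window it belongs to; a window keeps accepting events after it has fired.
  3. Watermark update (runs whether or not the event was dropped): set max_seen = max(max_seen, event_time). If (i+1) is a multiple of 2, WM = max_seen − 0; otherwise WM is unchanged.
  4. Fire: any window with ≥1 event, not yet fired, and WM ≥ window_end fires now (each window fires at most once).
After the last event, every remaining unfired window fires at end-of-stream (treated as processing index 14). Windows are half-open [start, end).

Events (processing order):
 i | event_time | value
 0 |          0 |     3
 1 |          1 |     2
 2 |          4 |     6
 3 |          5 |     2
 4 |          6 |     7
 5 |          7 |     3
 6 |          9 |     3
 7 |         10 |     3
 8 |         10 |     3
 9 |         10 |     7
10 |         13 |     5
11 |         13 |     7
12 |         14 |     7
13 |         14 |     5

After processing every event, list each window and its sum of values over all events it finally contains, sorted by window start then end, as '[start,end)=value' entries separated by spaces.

[0,3)=5 [2,5)=6 [4,7)=15 [6,9)=10 [8,11)=16 [10,13)=13 [12,15)=24 [14,17)=12

i=0 t=0 v=3: → [0,3); WM=−∞
i=1 t=1 v=2: → [0,3); WM=1
i=2 t=4 v=6: → [4,7),[2,5); WM=1
i=3 t=5 v=2: → [4,7); WM=5; [0,3) fires=5 [2,5) fires=6
i=4 t=6 v=7: → [6,9),[4,7); WM=5
i=5 t=7 v=3: → [6,9); WM=7; [4,7) fires=15
i=6 t=9 v=3: → [8,11); WM=7
i=7 t=10 v=3: → [10,13),[8,11); WM=10; [6,9) fires=10
i=8 t=10 v=3: → [10,13),[8,11); WM=10
i=9 t=10 v=7: → [10,13),[8,11); WM=10
i=10 t=13 v=5: → [12,15); WM=10
i=11 t=13 v=7: → [12,15); WM=13; [8,11) fires=16 [10,13) fires=13
i=12 t=14 v=7: → [14,17),[12,15); WM=13
i=13 t=14 v=5: → [14,17),[12,15); WM=14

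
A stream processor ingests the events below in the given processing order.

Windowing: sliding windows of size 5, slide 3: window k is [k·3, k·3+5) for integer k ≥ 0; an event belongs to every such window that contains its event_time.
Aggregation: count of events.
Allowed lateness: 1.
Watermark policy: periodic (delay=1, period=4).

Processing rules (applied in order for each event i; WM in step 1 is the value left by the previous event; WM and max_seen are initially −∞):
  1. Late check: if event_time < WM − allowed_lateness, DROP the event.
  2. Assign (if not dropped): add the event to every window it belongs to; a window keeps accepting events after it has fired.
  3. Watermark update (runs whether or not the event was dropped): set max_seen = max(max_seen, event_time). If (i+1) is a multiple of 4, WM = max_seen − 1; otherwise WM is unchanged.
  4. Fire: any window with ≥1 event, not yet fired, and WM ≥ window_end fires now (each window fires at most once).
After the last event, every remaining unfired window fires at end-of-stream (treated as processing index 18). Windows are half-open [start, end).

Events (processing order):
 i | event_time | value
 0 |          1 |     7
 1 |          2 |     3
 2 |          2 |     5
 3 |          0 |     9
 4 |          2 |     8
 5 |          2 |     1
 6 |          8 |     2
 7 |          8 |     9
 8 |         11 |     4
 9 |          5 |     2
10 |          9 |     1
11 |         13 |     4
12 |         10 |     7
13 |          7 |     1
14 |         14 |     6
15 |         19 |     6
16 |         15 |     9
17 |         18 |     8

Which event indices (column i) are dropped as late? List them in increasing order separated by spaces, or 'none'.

9 12 13 16

i=0 t=1 v=7: → [0,5); WM=−∞
i=1 t=2 v=3: → [0,5); WM=−∞
i=2 t=2 v=5: → [0,5); WM=−∞
i=3 t=0 v=9: → [0,5); WM=1
i=4 t=2 v=8: → [0,5); WM=1
i=5 t=2 v=1: → [0,5); WM=1
i=6 t=8 v=2: → [6,11); WM=1
i=7 t=8 v=9: → [6,11); WM=7; [0,5) fires=6
i=8 t=11 v=4: → [9,14); WM=7
i=9 t=5 v=2: DROP (t<7-1); WM=7
i=10 t=9 v=1: → [9,14),[6,11); WM=7
i=11 t=13 v=4: → [12,17),[9,14); WM=12; [6,11) fires=3
i=12 t=10 v=7: DROP (t<12-1); WM=12
i=13 t=7 v=1: DROP (t<12-1); WM=12
i=14 t=14 v=6: → [12,17); WM=12
i=15 t=19 v=6: → [18,23),[15,20); WM=18; [9,14) fires=3 [12,17) fires=2
i=16 t=15 v=9: DROP (t<18-1); WM=18
i=17 t=18 v=8: → [18,23),[15,20); WM=18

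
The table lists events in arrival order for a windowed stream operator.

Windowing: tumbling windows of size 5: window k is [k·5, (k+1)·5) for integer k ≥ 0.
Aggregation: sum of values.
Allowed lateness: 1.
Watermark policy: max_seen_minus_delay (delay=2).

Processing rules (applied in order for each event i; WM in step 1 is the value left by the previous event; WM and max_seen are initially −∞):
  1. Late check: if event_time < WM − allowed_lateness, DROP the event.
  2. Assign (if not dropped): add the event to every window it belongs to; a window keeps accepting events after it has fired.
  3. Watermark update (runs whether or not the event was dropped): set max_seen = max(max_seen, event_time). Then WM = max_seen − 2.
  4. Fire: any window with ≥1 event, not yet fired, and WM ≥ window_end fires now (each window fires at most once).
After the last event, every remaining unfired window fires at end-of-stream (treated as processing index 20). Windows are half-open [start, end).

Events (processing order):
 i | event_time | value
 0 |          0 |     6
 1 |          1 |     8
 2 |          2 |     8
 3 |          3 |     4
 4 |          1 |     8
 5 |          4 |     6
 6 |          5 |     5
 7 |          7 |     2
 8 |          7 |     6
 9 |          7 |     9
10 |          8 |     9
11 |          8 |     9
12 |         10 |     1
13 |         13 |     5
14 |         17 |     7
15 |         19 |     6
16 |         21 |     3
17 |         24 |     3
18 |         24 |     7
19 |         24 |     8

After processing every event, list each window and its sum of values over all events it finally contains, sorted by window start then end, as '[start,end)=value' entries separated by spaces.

i=0 t=0 v=6: → [0,5); WM=-2
i=1 t=1 v=8: → [0,5); WM=-1
i=2 t=2 v=8: → [0,5); WM=0
i=3 t=3 v=4: → [0,5); WM=1
i=4 t=1 v=8: → [0,5); WM=1
i=5 t=4 v=6: → [0,5); WM=2
i=6 t=5 v=5: → [5,10); WM=3
i=7 t=7 v=2: → [5,10); WM=5; [0,5) fires=40
i=8 t=7 v=6: → [5,10); WM=5
i=9 t=7 v=9: → [5,10); WM=5
i=10 t=8 v=9: → [5,10); WM=6
i=11 t=8 v=9: → [5,10); WM=6
i=12 t=10 v=1: → [10,15); WM=8
i=13 t=13 v=5: → [10,15); WM=11; [5,10) fires=40
i=14 t=17 v=7: → [15,20); WM=15; [10,15) fires=6
i=15 t=19 v=6: → [15,20); WM=17
i=16 t=21 v=3: → [20,25); WM=19
i=17 t=24 v=3: → [20,25); WM=22; [15,20) fires=13
i=18 t=24 v=7: → [20,25); WM=22
i=19 t=24 v=8: → [20,25); WM=22

[0,5)=40 [5,10)=40 [10,15)=6 [15,20)=13 [20,25)=21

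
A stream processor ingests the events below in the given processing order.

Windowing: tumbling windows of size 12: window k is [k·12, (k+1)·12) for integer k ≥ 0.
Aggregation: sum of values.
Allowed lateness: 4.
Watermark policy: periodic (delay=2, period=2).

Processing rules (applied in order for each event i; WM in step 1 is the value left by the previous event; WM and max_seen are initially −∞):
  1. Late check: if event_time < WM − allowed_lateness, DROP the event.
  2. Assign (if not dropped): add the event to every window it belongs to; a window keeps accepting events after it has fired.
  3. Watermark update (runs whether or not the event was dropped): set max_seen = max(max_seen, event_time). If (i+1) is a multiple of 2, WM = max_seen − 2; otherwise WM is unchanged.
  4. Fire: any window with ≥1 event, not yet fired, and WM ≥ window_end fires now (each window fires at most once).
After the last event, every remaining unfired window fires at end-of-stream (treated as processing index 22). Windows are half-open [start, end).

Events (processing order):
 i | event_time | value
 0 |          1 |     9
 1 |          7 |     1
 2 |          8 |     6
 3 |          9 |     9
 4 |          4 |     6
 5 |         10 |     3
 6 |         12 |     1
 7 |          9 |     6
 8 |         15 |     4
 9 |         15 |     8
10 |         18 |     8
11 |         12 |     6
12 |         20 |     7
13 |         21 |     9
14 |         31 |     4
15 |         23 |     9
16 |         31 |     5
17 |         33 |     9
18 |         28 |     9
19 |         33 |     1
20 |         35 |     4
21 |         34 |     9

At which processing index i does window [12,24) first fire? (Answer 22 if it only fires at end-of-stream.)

15

i=0 t=1 v=9: → [0,12); WM=−∞
i=1 t=7 v=1: → [0,12); WM=5
i=2 t=8 v=6: → [0,12); WM=5
i=3 t=9 v=9: → [0,12); WM=7
i=4 t=4 v=6: → [0,12); WM=7
i=5 t=10 v=3: → [0,12); WM=8
i=6 t=12 v=1: → [12,24); WM=8
i=7 t=9 v=6: → [0,12); WM=10
i=8 t=15 v=4: → [12,24); WM=10
i=9 t=15 v=8: → [12,24); WM=13; [0,12) fires=40
i=10 t=18 v=8: → [12,24); WM=13
i=11 t=12 v=6: → [12,24); WM=16
i=12 t=20 v=7: → [12,24); WM=16
i=13 t=21 v=9: → [12,24); WM=19
i=14 t=31 v=4: → [24,36); WM=19
i=15 t=23 v=9: → [12,24); WM=29; [12,24) fires=52
i=16 t=31 v=5: → [24,36); WM=29
i=17 t=33 v=9: → [24,36); WM=31
i=18 t=28 v=9: → [24,36); WM=31
i=19 t=33 v=1: → [24,36); WM=31
i=20 t=35 v=4: → [24,36); WM=31
i=21 t=34 v=9: → [24,36); WM=33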